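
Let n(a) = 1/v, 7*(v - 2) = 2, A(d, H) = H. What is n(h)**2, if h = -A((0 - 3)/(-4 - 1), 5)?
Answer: 49/256 ≈ 0.19141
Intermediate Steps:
v = 16/7 (v = 2 + (1/7)*2 = 2 + 2/7 = 16/7 ≈ 2.2857)
h = -5 (h = -1*5 = -5)
n(a) = 7/16 (n(a) = 1/(16/7) = 7/16)
n(h)**2 = (7/16)**2 = 49/256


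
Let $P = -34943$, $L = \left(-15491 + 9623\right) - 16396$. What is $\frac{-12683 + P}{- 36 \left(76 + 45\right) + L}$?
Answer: $\frac{23813}{13310} \approx 1.7891$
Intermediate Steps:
$L = -22264$ ($L = -5868 - 16396 = -22264$)
$\frac{-12683 + P}{- 36 \left(76 + 45\right) + L} = \frac{-12683 - 34943}{- 36 \left(76 + 45\right) - 22264} = - \frac{47626}{\left(-36\right) 121 - 22264} = - \frac{47626}{-4356 - 22264} = - \frac{47626}{-26620} = \left(-47626\right) \left(- \frac{1}{26620}\right) = \frac{23813}{13310}$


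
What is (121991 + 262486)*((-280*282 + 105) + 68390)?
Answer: -4023551805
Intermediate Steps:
(121991 + 262486)*((-280*282 + 105) + 68390) = 384477*((-78960 + 105) + 68390) = 384477*(-78855 + 68390) = 384477*(-10465) = -4023551805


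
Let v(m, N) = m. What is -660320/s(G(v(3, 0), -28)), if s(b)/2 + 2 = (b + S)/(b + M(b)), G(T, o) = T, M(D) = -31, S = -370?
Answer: -9244480/311 ≈ -29725.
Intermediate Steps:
s(b) = -4 + 2*(-370 + b)/(-31 + b) (s(b) = -4 + 2*((b - 370)/(b - 31)) = -4 + 2*((-370 + b)/(-31 + b)) = -4 + 2*(-370 + b)/(-31 + b))
-660320/s(G(v(3, 0), -28)) = -660320/(2*(-308 - 1*3)/(-31 + 3)) = -660320/(2*(-308 - 3)/(-28)) = -660320/(2*(-1/28)*(-311)) = -660320/311/14 = -660320*14/311 = -1*9244480/311 = -9244480/311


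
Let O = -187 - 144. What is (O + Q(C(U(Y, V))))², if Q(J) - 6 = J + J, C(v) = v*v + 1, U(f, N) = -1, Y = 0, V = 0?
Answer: 103041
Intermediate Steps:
C(v) = 1 + v² (C(v) = v² + 1 = 1 + v²)
O = -331
Q(J) = 6 + 2*J (Q(J) = 6 + (J + J) = 6 + 2*J)
(O + Q(C(U(Y, V))))² = (-331 + (6 + 2*(1 + (-1)²)))² = (-331 + (6 + 2*(1 + 1)))² = (-331 + (6 + 2*2))² = (-331 + (6 + 4))² = (-331 + 10)² = (-321)² = 103041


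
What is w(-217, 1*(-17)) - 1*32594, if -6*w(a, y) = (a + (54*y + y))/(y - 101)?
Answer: -1923142/59 ≈ -32596.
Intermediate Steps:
w(a, y) = -(a + 55*y)/(6*(-101 + y)) (w(a, y) = -(a + (54*y + y))/(6*(y - 101)) = -(a + 55*y)/(6*(-101 + y)))
w(-217, 1*(-17)) - 1*32594 = (-1*(-217) - 55*(-17))/(6*(-101 + 1*(-17))) - 1*32594 = (217 - 55*(-17))/(6*(-101 - 17)) - 32594 = (1/6)*(217 + 935)/(-118) - 32594 = (1/6)*(-1/118)*1152 - 32594 = -96/59 - 32594 = -1923142/59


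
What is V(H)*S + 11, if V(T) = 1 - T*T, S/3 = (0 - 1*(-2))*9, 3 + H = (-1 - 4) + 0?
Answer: -3391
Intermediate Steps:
H = -8 (H = -3 + ((-1 - 4) + 0) = -3 + (-5 + 0) = -3 - 5 = -8)
S = 54 (S = 3*((0 - 1*(-2))*9) = 3*((0 + 2)*9) = 3*(2*9) = 3*18 = 54)
V(T) = 1 - T²
V(H)*S + 11 = (1 - 1*(-8)²)*54 + 11 = (1 - 1*64)*54 + 11 = (1 - 64)*54 + 11 = -63*54 + 11 = -3402 + 11 = -3391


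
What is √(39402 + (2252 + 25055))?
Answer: √66709 ≈ 258.28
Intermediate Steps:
√(39402 + (2252 + 25055)) = √(39402 + 27307) = √66709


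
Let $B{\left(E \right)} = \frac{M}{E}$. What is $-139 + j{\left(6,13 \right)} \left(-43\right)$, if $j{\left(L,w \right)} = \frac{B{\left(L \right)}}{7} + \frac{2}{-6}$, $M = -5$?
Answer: $- \frac{5021}{42} \approx -119.55$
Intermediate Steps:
$B{\left(E \right)} = - \frac{5}{E}$
$j{\left(L,w \right)} = - \frac{1}{3} - \frac{5}{7 L}$ ($j{\left(L,w \right)} = \frac{\left(-5\right) \frac{1}{L}}{7} + \frac{2}{-6} = - \frac{5}{L} \frac{1}{7} + 2 \left(- \frac{1}{6}\right) = - \frac{5}{7 L} - \frac{1}{3} = - \frac{1}{3} - \frac{5}{7 L}$)
$-139 + j{\left(6,13 \right)} \left(-43\right) = -139 + \frac{-15 - 42}{21 \cdot 6} \left(-43\right) = -139 + \frac{1}{21} \cdot \frac{1}{6} \left(-15 - 42\right) \left(-43\right) = -139 + \frac{1}{21} \cdot \frac{1}{6} \left(-57\right) \left(-43\right) = -139 - - \frac{817}{42} = -139 + \frac{817}{42} = - \frac{5021}{42}$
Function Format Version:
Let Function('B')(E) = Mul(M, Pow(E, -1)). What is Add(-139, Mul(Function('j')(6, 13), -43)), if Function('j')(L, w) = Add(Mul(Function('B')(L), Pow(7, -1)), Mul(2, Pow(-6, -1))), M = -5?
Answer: Rational(-5021, 42) ≈ -119.55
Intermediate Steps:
Function('B')(E) = Mul(-5, Pow(E, -1))
Function('j')(L, w) = Add(Rational(-1, 3), Mul(Rational(-5, 7), Pow(L, -1))) (Function('j')(L, w) = Add(Mul(Mul(-5, Pow(L, -1)), Pow(7, -1)), Mul(2, Pow(-6, -1))) = Add(Mul(Mul(-5, Pow(L, -1)), Rational(1, 7)), Mul(2, Rational(-1, 6))) = Add(Mul(Rational(-5, 7), Pow(L, -1)), Rational(-1, 3)) = Add(Rational(-1, 3), Mul(Rational(-5, 7), Pow(L, -1))))
Add(-139, Mul(Function('j')(6, 13), -43)) = Add(-139, Mul(Mul(Rational(1, 21), Pow(6, -1), Add(-15, Mul(-7, 6))), -43)) = Add(-139, Mul(Mul(Rational(1, 21), Rational(1, 6), Add(-15, -42)), -43)) = Add(-139, Mul(Mul(Rational(1, 21), Rational(1, 6), -57), -43)) = Add(-139, Mul(Rational(-19, 42), -43)) = Add(-139, Rational(817, 42)) = Rational(-5021, 42)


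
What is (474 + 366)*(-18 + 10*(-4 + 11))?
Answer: 43680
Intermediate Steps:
(474 + 366)*(-18 + 10*(-4 + 11)) = 840*(-18 + 10*7) = 840*(-18 + 70) = 840*52 = 43680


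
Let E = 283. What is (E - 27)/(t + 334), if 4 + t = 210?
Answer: 64/135 ≈ 0.47407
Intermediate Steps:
t = 206 (t = -4 + 210 = 206)
(E - 27)/(t + 334) = (283 - 27)/(206 + 334) = 256/540 = 256*(1/540) = 64/135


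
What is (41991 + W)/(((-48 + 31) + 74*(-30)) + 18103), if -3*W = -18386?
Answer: 144359/47598 ≈ 3.0329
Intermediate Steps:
W = 18386/3 (W = -⅓*(-18386) = 18386/3 ≈ 6128.7)
(41991 + W)/(((-48 + 31) + 74*(-30)) + 18103) = (41991 + 18386/3)/(((-48 + 31) + 74*(-30)) + 18103) = 144359/(3*((-17 - 2220) + 18103)) = 144359/(3*(-2237 + 18103)) = (144359/3)/15866 = (144359/3)*(1/15866) = 144359/47598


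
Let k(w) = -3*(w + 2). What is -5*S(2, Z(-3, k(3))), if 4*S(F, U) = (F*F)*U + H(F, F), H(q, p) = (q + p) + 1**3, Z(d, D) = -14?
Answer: 255/4 ≈ 63.750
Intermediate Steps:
k(w) = -6 - 3*w (k(w) = -3*(2 + w) = -6 - 3*w)
H(q, p) = 1 + p + q (H(q, p) = (p + q) + 1 = 1 + p + q)
S(F, U) = 1/4 + F/2 + U*F**2/4 (S(F, U) = ((F*F)*U + (1 + F + F))/4 = (F**2*U + (1 + 2*F))/4 = (U*F**2 + (1 + 2*F))/4 = (1 + 2*F + U*F**2)/4 = 1/4 + F/2 + U*F**2/4)
-5*S(2, Z(-3, k(3))) = -5*(1/4 + (1/2)*2 + (1/4)*(-14)*2**2) = -5*(1/4 + 1 + (1/4)*(-14)*4) = -5*(1/4 + 1 - 14) = -5*(-51/4) = 255/4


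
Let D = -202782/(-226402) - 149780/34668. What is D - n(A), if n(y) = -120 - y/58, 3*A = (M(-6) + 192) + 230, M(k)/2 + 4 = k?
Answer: 3382566434857/28452278943 ≈ 118.89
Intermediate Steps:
M(k) = -8 + 2*k
A = 134 (A = (((-8 + 2*(-6)) + 192) + 230)/3 = (((-8 - 12) + 192) + 230)/3 = ((-20 + 192) + 230)/3 = (172 + 230)/3 = (⅓)*402 = 134)
D = -3360055648/981113067 (D = -202782*(-1/226402) - 149780*1/34668 = 101391/113201 - 37445/8667 = -3360055648/981113067 ≈ -3.4247)
n(y) = -120 - y/58
D - n(A) = -3360055648/981113067 - (-120 - 1/58*134) = -3360055648/981113067 - (-120 - 67/29) = -3360055648/981113067 - 1*(-3547/29) = -3360055648/981113067 + 3547/29 = 3382566434857/28452278943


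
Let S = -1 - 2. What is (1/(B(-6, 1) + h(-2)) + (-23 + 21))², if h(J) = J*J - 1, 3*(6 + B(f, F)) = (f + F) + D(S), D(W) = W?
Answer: 1369/289 ≈ 4.7370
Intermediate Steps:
S = -3
B(f, F) = -7 + F/3 + f/3 (B(f, F) = -6 + ((f + F) - 3)/3 = -6 + ((F + f) - 3)/3 = -6 + (-3 + F + f)/3 = -6 + (-1 + F/3 + f/3) = -7 + F/3 + f/3)
h(J) = -1 + J² (h(J) = J² - 1 = -1 + J²)
(1/(B(-6, 1) + h(-2)) + (-23 + 21))² = (1/((-7 + (⅓)*1 + (⅓)*(-6)) + (-1 + (-2)²)) + (-23 + 21))² = (1/((-7 + ⅓ - 2) + (-1 + 4)) - 2)² = (1/(-26/3 + 3) - 2)² = (1/(-17/3) - 2)² = (-3/17 - 2)² = (-37/17)² = 1369/289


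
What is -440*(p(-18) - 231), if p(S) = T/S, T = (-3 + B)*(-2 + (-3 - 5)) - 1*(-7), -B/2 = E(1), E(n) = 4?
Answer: 104500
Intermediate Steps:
B = -8 (B = -2*4 = -8)
T = 117 (T = (-3 - 8)*(-2 + (-3 - 5)) - 1*(-7) = -11*(-2 - 8) + 7 = -11*(-10) + 7 = 110 + 7 = 117)
p(S) = 117/S
-440*(p(-18) - 231) = -440*(117/(-18) - 231) = -440*(117*(-1/18) - 231) = -440*(-13/2 - 231) = -440*(-475/2) = 104500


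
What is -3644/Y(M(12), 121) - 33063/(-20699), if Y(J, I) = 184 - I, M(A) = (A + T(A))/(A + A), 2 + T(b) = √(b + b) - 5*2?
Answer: -10477741/186291 ≈ -56.244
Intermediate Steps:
T(b) = -12 + √2*√b (T(b) = -2 + (√(b + b) - 5*2) = -2 + (√(2*b) - 10) = -2 + (√2*√b - 10) = -2 + (-10 + √2*√b) = -12 + √2*√b)
M(A) = (-12 + A + √2*√A)/(2*A) (M(A) = (A + (-12 + √2*√A))/(A + A) = (-12 + A + √2*√A)/((2*A)) = (-12 + A + √2*√A)*(1/(2*A)) = (-12 + A + √2*√A)/(2*A))
-3644/Y(M(12), 121) - 33063/(-20699) = -3644/(184 - 1*121) - 33063/(-20699) = -3644/(184 - 121) - 33063*(-1/20699) = -3644/63 + 33063/20699 = -10477741/186291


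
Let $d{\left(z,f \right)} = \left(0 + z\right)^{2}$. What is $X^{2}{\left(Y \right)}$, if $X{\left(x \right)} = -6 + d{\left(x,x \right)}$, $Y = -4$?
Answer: $100$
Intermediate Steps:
$d{\left(z,f \right)} = z^{2}$
$X{\left(x \right)} = -6 + x^{2}$
$X^{2}{\left(Y \right)} = \left(-6 + \left(-4\right)^{2}\right)^{2} = \left(-6 + 16\right)^{2} = 10^{2} = 100$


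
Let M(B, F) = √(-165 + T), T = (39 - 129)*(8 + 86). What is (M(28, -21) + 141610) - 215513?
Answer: -73903 + 5*I*√345 ≈ -73903.0 + 92.871*I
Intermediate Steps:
T = -8460 (T = -90*94 = -8460)
M(B, F) = 5*I*√345 (M(B, F) = √(-165 - 8460) = √(-8625) = 5*I*√345)
(M(28, -21) + 141610) - 215513 = (5*I*√345 + 141610) - 215513 = (141610 + 5*I*√345) - 215513 = -73903 + 5*I*√345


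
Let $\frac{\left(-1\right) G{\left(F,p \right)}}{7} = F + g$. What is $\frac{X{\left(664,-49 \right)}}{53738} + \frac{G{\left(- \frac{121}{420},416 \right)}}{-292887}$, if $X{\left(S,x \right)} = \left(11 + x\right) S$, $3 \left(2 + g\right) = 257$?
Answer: $- \frac{8176400667}{17487957340} \approx -0.46754$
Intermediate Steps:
$g = \frac{251}{3}$ ($g = -2 + \frac{1}{3} \cdot 257 = -2 + \frac{257}{3} = \frac{251}{3} \approx 83.667$)
$X{\left(S,x \right)} = S \left(11 + x\right)$
$G{\left(F,p \right)} = - \frac{1757}{3} - 7 F$ ($G{\left(F,p \right)} = - 7 \left(F + \frac{251}{3}\right) = - 7 \left(\frac{251}{3} + F\right) = - \frac{1757}{3} - 7 F$)
$\frac{X{\left(664,-49 \right)}}{53738} + \frac{G{\left(- \frac{121}{420},416 \right)}}{-292887} = \frac{664 \left(11 - 49\right)}{53738} + \frac{- \frac{1757}{3} - 7 \left(- \frac{121}{420}\right)}{-292887} = 664 \left(-38\right) \frac{1}{53738} + \left(- \frac{1757}{3} - 7 \left(\left(-121\right) \frac{1}{420}\right)\right) \left(- \frac{1}{292887}\right) = \left(-25232\right) \frac{1}{53738} + \left(- \frac{1757}{3} - - \frac{121}{60}\right) \left(- \frac{1}{292887}\right) = - \frac{12616}{26869} + \left(- \frac{1757}{3} + \frac{121}{60}\right) \left(- \frac{1}{292887}\right) = - \frac{12616}{26869} - - \frac{1297}{650860} = - \frac{12616}{26869} + \frac{1297}{650860} = - \frac{8176400667}{17487957340}$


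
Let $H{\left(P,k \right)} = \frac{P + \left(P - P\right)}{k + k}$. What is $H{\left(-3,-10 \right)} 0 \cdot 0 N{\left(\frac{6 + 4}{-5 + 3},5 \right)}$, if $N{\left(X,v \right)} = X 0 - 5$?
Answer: $0$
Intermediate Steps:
$N{\left(X,v \right)} = -5$ ($N{\left(X,v \right)} = 0 - 5 = -5$)
$H{\left(P,k \right)} = \frac{P}{2 k}$ ($H{\left(P,k \right)} = \frac{P + 0}{2 k} = P \frac{1}{2 k} = \frac{P}{2 k}$)
$H{\left(-3,-10 \right)} 0 \cdot 0 N{\left(\frac{6 + 4}{-5 + 3},5 \right)} = \frac{1}{2} \left(-3\right) \frac{1}{-10} \cdot 0 \cdot 0 \left(-5\right) = \frac{1}{2} \left(-3\right) \left(- \frac{1}{10}\right) 0 \left(-5\right) = \frac{3}{20} \cdot 0 = 0$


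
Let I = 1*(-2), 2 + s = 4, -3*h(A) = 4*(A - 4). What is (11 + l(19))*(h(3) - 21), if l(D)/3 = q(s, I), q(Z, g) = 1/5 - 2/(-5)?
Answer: -3776/15 ≈ -251.73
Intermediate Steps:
h(A) = 16/3 - 4*A/3 (h(A) = -4*(A - 4)/3 = -4*(-4 + A)/3 = -(-16 + 4*A)/3 = 16/3 - 4*A/3)
s = 2 (s = -2 + 4 = 2)
I = -2
q(Z, g) = ⅗ (q(Z, g) = 1*(⅕) - 2*(-⅕) = ⅕ + ⅖ = ⅗)
l(D) = 9/5 (l(D) = 3*(⅗) = 9/5)
(11 + l(19))*(h(3) - 21) = (11 + 9/5)*((16/3 - 4/3*3) - 21) = 64*((16/3 - 4) - 21)/5 = 64*(4/3 - 21)/5 = (64/5)*(-59/3) = -3776/15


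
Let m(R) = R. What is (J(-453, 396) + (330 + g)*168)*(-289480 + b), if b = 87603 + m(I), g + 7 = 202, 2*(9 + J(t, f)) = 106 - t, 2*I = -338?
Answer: -17875110643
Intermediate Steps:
I = -169 (I = (1/2)*(-338) = -169)
J(t, f) = 44 - t/2 (J(t, f) = -9 + (106 - t)/2 = -9 + (53 - t/2) = 44 - t/2)
g = 195 (g = -7 + 202 = 195)
b = 87434 (b = 87603 - 169 = 87434)
(J(-453, 396) + (330 + g)*168)*(-289480 + b) = ((44 - 1/2*(-453)) + (330 + 195)*168)*(-289480 + 87434) = ((44 + 453/2) + 525*168)*(-202046) = (541/2 + 88200)*(-202046) = (176941/2)*(-202046) = -17875110643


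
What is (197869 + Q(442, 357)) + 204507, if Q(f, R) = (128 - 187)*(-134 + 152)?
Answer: 401314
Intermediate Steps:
Q(f, R) = -1062 (Q(f, R) = -59*18 = -1062)
(197869 + Q(442, 357)) + 204507 = (197869 - 1062) + 204507 = 196807 + 204507 = 401314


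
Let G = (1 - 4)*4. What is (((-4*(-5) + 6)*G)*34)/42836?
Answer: -2652/10709 ≈ -0.24764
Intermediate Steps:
G = -12 (G = -3*4 = -12)
(((-4*(-5) + 6)*G)*34)/42836 = (((-4*(-5) + 6)*(-12))*34)/42836 = (((20 + 6)*(-12))*34)*(1/42836) = ((26*(-12))*34)*(1/42836) = -312*34*(1/42836) = -10608*1/42836 = -2652/10709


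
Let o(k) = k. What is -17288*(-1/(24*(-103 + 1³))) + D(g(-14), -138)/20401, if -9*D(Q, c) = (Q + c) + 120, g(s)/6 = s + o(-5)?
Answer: -44082073/6242706 ≈ -7.0614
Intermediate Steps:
g(s) = -30 + 6*s (g(s) = 6*(s - 5) = 6*(-5 + s) = -30 + 6*s)
D(Q, c) = -40/3 - Q/9 - c/9 (D(Q, c) = -((Q + c) + 120)/9 = -(120 + Q + c)/9 = -40/3 - Q/9 - c/9)
-17288*(-1/(24*(-103 + 1³))) + D(g(-14), -138)/20401 = -17288*(-1/(24*(-103 + 1³))) + (-40/3 - (-30 + 6*(-14))/9 - ⅑*(-138))/20401 = -17288*(-1/(24*(-103 + 1))) + (-40/3 - (-30 - 84)/9 + 46/3)*(1/20401) = -17288/((-24*(-102))) + (-40/3 - ⅑*(-114) + 46/3)*(1/20401) = -17288/2448 + (-40/3 + 38/3 + 46/3)*(1/20401) = -17288*1/2448 + (44/3)*(1/20401) = -2161/306 + 44/61203 = -44082073/6242706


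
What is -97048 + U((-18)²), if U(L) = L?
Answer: -96724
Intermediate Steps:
-97048 + U((-18)²) = -97048 + (-18)² = -97048 + 324 = -96724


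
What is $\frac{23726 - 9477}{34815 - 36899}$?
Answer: $- \frac{14249}{2084} \approx -6.8373$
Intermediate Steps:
$\frac{23726 - 9477}{34815 - 36899} = \frac{14249}{-2084} = 14249 \left(- \frac{1}{2084}\right) = - \frac{14249}{2084}$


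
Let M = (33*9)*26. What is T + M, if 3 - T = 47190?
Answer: -39465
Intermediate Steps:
T = -47187 (T = 3 - 1*47190 = 3 - 47190 = -47187)
M = 7722 (M = 297*26 = 7722)
T + M = -47187 + 7722 = -39465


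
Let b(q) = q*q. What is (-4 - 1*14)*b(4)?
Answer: -288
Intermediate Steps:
b(q) = q²
(-4 - 1*14)*b(4) = (-4 - 1*14)*4² = (-4 - 14)*16 = -18*16 = -288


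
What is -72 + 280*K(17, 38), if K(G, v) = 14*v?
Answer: 148888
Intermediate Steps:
-72 + 280*K(17, 38) = -72 + 280*(14*38) = -72 + 280*532 = -72 + 148960 = 148888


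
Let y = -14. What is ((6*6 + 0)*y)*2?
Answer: -1008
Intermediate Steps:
((6*6 + 0)*y)*2 = ((6*6 + 0)*(-14))*2 = ((36 + 0)*(-14))*2 = (36*(-14))*2 = -504*2 = -1008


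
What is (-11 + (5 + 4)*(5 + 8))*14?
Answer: 1484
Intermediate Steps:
(-11 + (5 + 4)*(5 + 8))*14 = (-11 + 9*13)*14 = (-11 + 117)*14 = 106*14 = 1484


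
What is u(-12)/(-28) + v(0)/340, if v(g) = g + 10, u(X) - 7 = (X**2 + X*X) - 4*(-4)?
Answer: -5273/476 ≈ -11.078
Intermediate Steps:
u(X) = 23 + 2*X**2 (u(X) = 7 + ((X**2 + X*X) - 4*(-4)) = 7 + ((X**2 + X**2) + 16) = 7 + (2*X**2 + 16) = 7 + (16 + 2*X**2) = 23 + 2*X**2)
v(g) = 10 + g
u(-12)/(-28) + v(0)/340 = (23 + 2*(-12)**2)/(-28) + (10 + 0)/340 = (23 + 2*144)*(-1/28) + 10*(1/340) = (23 + 288)*(-1/28) + 1/34 = 311*(-1/28) + 1/34 = -311/28 + 1/34 = -5273/476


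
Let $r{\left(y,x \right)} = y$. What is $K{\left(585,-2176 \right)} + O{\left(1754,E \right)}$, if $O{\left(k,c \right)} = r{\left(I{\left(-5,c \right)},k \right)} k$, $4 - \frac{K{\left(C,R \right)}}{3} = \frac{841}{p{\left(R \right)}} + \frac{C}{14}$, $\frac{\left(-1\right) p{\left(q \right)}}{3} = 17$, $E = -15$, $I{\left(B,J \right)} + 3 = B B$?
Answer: $\frac{9168739}{238} \approx 38524.0$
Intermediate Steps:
$I{\left(B,J \right)} = -3 + B^{2}$ ($I{\left(B,J \right)} = -3 + B B = -3 + B^{2}$)
$p{\left(q \right)} = -51$ ($p{\left(q \right)} = \left(-3\right) 17 = -51$)
$K{\left(C,R \right)} = \frac{1045}{17} - \frac{3 C}{14}$ ($K{\left(C,R \right)} = 12 - 3 \left(\frac{841}{-51} + \frac{C}{14}\right) = 12 - 3 \left(841 \left(- \frac{1}{51}\right) + C \frac{1}{14}\right) = 12 - 3 \left(- \frac{841}{51} + \frac{C}{14}\right) = 12 - \left(- \frac{841}{17} + \frac{3 C}{14}\right) = \frac{1045}{17} - \frac{3 C}{14}$)
$O{\left(k,c \right)} = 22 k$ ($O{\left(k,c \right)} = \left(-3 + \left(-5\right)^{2}\right) k = \left(-3 + 25\right) k = 22 k$)
$K{\left(585,-2176 \right)} + O{\left(1754,E \right)} = \left(\frac{1045}{17} - \frac{1755}{14}\right) + 22 \cdot 1754 = \left(\frac{1045}{17} - \frac{1755}{14}\right) + 38588 = - \frac{15205}{238} + 38588 = \frac{9168739}{238}$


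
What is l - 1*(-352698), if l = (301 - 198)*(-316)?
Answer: 320150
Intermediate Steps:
l = -32548 (l = 103*(-316) = -32548)
l - 1*(-352698) = -32548 - 1*(-352698) = -32548 + 352698 = 320150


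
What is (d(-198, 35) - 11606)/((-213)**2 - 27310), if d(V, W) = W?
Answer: -11571/18059 ≈ -0.64073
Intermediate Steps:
(d(-198, 35) - 11606)/((-213)**2 - 27310) = (35 - 11606)/((-213)**2 - 27310) = -11571/(45369 - 27310) = -11571/18059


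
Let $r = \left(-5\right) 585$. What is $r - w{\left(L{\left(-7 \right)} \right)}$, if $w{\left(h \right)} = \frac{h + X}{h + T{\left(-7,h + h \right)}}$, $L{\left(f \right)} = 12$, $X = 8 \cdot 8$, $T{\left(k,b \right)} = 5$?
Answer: $- \frac{49801}{17} \approx -2929.5$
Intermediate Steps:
$X = 64$
$r = -2925$
$w{\left(h \right)} = \frac{64 + h}{5 + h}$ ($w{\left(h \right)} = \frac{h + 64}{h + 5} = \frac{64 + h}{5 + h}$)
$r - w{\left(L{\left(-7 \right)} \right)} = -2925 - \frac{64 + 12}{5 + 12} = -2925 - \frac{1}{17} \cdot 76 = -2925 - \frac{76}{17} = - \frac{49801}{17}$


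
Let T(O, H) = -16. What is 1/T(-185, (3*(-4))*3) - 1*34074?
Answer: -545185/16 ≈ -34074.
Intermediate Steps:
1/T(-185, (3*(-4))*3) - 1*34074 = 1/(-16) - 1*34074 = -1/16 - 34074 = -545185/16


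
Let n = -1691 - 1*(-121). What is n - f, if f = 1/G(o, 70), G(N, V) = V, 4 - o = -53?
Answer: -109901/70 ≈ -1570.0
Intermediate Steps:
o = 57 (o = 4 - 1*(-53) = 4 + 53 = 57)
f = 1/70 ≈ 0.014286
n = -1570 (n = -1691 + 121 = -1570)
n - f = -1570 - 1*1/70 = -1570 - 1/70 = -109901/70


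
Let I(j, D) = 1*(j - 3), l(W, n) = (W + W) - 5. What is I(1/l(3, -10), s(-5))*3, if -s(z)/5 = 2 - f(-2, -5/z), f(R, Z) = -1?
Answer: -6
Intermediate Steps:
l(W, n) = -5 + 2*W (l(W, n) = 2*W - 5 = -5 + 2*W)
s(z) = -15 (s(z) = -5*(2 - 1*(-1)) = -5*(2 + 1) = -5*3 = -15)
I(j, D) = -3 + j (I(j, D) = 1*(-3 + j) = -3 + j)
I(1/l(3, -10), s(-5))*3 = (-3 + 1/(-5 + 2*3))*3 = (-3 + 1/(-5 + 6))*3 = (-3 + 1/1)*3 = (-3 + 1)*3 = -2*3 = -6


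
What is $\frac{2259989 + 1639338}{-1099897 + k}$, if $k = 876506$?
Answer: $- \frac{3899327}{223391} \approx -17.455$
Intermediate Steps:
$\frac{2259989 + 1639338}{-1099897 + k} = \frac{2259989 + 1639338}{-1099897 + 876506} = \frac{3899327}{-223391} = 3899327 \left(- \frac{1}{223391}\right) = - \frac{3899327}{223391}$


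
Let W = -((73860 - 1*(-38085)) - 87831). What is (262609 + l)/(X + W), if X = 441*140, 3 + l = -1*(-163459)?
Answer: 426065/37626 ≈ 11.324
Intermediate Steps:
l = 163456 (l = -3 - 1*(-163459) = -3 + 163459 = 163456)
W = -24114 (W = -((73860 + 38085) - 87831) = -(111945 - 87831) = -1*24114 = -24114)
X = 61740
(262609 + l)/(X + W) = (262609 + 163456)/(61740 - 24114) = 426065/37626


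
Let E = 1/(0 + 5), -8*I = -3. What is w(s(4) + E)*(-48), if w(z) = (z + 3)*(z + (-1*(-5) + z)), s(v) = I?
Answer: -52767/50 ≈ -1055.3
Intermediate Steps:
I = 3/8 (I = -⅛*(-3) = 3/8 ≈ 0.37500)
s(v) = 3/8
E = ⅕ (E = 1/5 = ⅕ ≈ 0.20000)
w(z) = (3 + z)*(5 + 2*z) (w(z) = (3 + z)*(z + (5 + z)) = (3 + z)*(5 + 2*z))
w(s(4) + E)*(-48) = (15 + 2*(3/8 + ⅕)² + 11*(3/8 + ⅕))*(-48) = (15 + 2*(23/40)² + 11*(23/40))*(-48) = (15 + 2*(529/1600) + 253/40)*(-48) = (15 + 529/800 + 253/40)*(-48) = (17589/800)*(-48) = -52767/50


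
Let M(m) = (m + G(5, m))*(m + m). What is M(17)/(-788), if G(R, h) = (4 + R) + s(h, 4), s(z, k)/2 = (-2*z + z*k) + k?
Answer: -867/197 ≈ -4.4010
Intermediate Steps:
s(z, k) = -4*z + 2*k + 2*k*z (s(z, k) = 2*((-2*z + z*k) + k) = 2*((-2*z + k*z) + k) = 2*(k - 2*z + k*z) = -4*z + 2*k + 2*k*z)
G(R, h) = 12 + R + 4*h (G(R, h) = (4 + R) + (-4*h + 2*4 + 2*4*h) = (4 + R) + (-4*h + 8 + 8*h) = (4 + R) + (8 + 4*h) = 12 + R + 4*h)
M(m) = 2*m*(17 + 5*m) (M(m) = (m + (12 + 5 + 4*m))*(m + m) = (m + (17 + 4*m))*(2*m) = (17 + 5*m)*(2*m) = 2*m*(17 + 5*m))
M(17)/(-788) = (2*17*(17 + 5*17))/(-788) = (2*17*(17 + 85))*(-1/788) = (2*17*102)*(-1/788) = 3468*(-1/788) = -867/197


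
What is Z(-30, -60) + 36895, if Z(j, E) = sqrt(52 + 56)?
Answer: 36895 + 6*sqrt(3) ≈ 36905.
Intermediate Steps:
Z(j, E) = 6*sqrt(3) (Z(j, E) = sqrt(108) = 6*sqrt(3))
Z(-30, -60) + 36895 = 6*sqrt(3) + 36895 = 36895 + 6*sqrt(3)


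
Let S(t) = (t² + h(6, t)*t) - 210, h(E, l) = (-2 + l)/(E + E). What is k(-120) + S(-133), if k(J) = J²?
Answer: 133501/4 ≈ 33375.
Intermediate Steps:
h(E, l) = (-2 + l)/(2*E) (h(E, l) = (-2 + l)/((2*E)) = (-2 + l)*(1/(2*E)) = (-2 + l)/(2*E))
S(t) = -210 + t² + t*(-⅙ + t/12) (S(t) = (t² + ((½)*(-2 + t)/6)*t) - 210 = (t² + ((½)*(⅙)*(-2 + t))*t) - 210 = (t² + (-⅙ + t/12)*t) - 210 = (t² + t*(-⅙ + t/12)) - 210 = -210 + t² + t*(-⅙ + t/12))
k(-120) + S(-133) = (-120)² + (-210 - ⅙*(-133) + (13/12)*(-133)²) = 14400 + (-210 + 133/6 + (13/12)*17689) = 14400 + (-210 + 133/6 + 229957/12) = 14400 + 75901/4 = 133501/4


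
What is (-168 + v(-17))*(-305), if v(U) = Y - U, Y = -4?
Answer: 47275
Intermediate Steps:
v(U) = -4 - U
(-168 + v(-17))*(-305) = (-168 + (-4 - 1*(-17)))*(-305) = (-168 + (-4 + 17))*(-305) = (-168 + 13)*(-305) = -155*(-305) = 47275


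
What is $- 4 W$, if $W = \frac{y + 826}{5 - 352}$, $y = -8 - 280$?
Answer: $\frac{2152}{347} \approx 6.2017$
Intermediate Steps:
$y = -288$ ($y = -8 - 280 = -288$)
$W = - \frac{538}{347}$ ($W = \frac{-288 + 826}{5 - 352} = \frac{538}{-347} = 538 \left(- \frac{1}{347}\right) = - \frac{538}{347} \approx -1.5504$)
$- 4 W = \left(-4\right) \left(- \frac{538}{347}\right) = \frac{2152}{347}$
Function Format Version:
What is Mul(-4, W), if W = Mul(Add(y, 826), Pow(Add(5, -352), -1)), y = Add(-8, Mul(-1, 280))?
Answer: Rational(2152, 347) ≈ 6.2017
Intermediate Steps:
y = -288 (y = Add(-8, -280) = -288)
W = Rational(-538, 347) (W = Mul(Add(-288, 826), Pow(Add(5, -352), -1)) = Mul(538, Pow(-347, -1)) = Mul(538, Rational(-1, 347)) = Rational(-538, 347) ≈ -1.5504)
Mul(-4, W) = Mul(-4, Rational(-538, 347)) = Rational(2152, 347)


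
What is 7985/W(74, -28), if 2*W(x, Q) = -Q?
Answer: 7985/14 ≈ 570.36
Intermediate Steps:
W(x, Q) = -Q/2 (W(x, Q) = (-Q)/2 = -Q/2)
7985/W(74, -28) = 7985/((-1/2*(-28))) = 7985/14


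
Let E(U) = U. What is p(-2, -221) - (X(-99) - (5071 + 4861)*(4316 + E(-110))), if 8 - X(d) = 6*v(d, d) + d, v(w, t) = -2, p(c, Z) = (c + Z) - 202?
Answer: 41773448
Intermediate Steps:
p(c, Z) = -202 + Z + c (p(c, Z) = (Z + c) - 202 = -202 + Z + c)
X(d) = 20 - d (X(d) = 8 - (6*(-2) + d) = 8 - (-12 + d) = 8 + (12 - d) = 20 - d)
p(-2, -221) - (X(-99) - (5071 + 4861)*(4316 + E(-110))) = (-202 - 221 - 2) - ((20 - 1*(-99)) - (5071 + 4861)*(4316 - 110)) = -425 - ((20 + 99) - 9932*4206) = -425 - (119 - 1*41773992) = -425 - (119 - 41773992) = -425 - 1*(-41773873) = -425 + 41773873 = 41773448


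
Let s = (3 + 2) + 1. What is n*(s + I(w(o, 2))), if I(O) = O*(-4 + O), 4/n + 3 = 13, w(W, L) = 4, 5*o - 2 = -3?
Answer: 12/5 ≈ 2.4000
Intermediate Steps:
o = -⅕ (o = ⅖ + (⅕)*(-3) = ⅖ - ⅗ = -⅕ ≈ -0.20000)
n = ⅖ (n = 4/(-3 + 13) = 4/10 = 4*(⅒) = ⅖ ≈ 0.40000)
s = 6 (s = 5 + 1 = 6)
n*(s + I(w(o, 2))) = 2*(6 + 4*(-4 + 4))/5 = 2*(6 + 4*0)/5 = 2*(6 + 0)/5 = (⅖)*6 = 12/5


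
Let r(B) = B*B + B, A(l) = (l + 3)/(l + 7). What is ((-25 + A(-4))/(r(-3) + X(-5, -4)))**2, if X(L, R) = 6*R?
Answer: 1444/729 ≈ 1.9808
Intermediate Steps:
A(l) = (3 + l)/(7 + l)
r(B) = B + B**2 (r(B) = B**2 + B = B + B**2)
((-25 + A(-4))/(r(-3) + X(-5, -4)))**2 = ((-25 + (3 - 4)/(7 - 4))/(-3*(1 - 3) + 6*(-4)))**2 = ((-25 - 1/3)/(-3*(-2) - 24))**2 = ((-25 + (1/3)*(-1))/(6 - 24))**2 = ((-25 - 1/3)/(-18))**2 = (-76/3*(-1/18))**2 = (38/27)**2 = 1444/729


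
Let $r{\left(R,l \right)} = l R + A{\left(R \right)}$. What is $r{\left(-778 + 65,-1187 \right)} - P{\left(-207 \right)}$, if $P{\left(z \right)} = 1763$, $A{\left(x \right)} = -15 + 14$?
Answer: $844567$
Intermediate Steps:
$A{\left(x \right)} = -1$
$r{\left(R,l \right)} = -1 + R l$ ($r{\left(R,l \right)} = l R - 1 = R l - 1 = -1 + R l$)
$r{\left(-778 + 65,-1187 \right)} - P{\left(-207 \right)} = \left(-1 + \left(-778 + 65\right) \left(-1187\right)\right) - 1763 = \left(-1 - -846331\right) - 1763 = \left(-1 + 846331\right) - 1763 = 846330 - 1763 = 844567$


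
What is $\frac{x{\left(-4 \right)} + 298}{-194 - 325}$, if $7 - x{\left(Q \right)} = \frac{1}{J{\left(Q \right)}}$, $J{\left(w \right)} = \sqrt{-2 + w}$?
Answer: $- \frac{305}{519} - \frac{i \sqrt{6}}{3114} \approx -0.58767 - 0.00078661 i$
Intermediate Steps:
$x{\left(Q \right)} = 7 - \frac{1}{\sqrt{-2 + Q}}$
$\frac{x{\left(-4 \right)} + 298}{-194 - 325} = \frac{\left(7 - \frac{1}{\sqrt{-2 - 4}}\right) + 298}{-194 - 325} = \frac{\left(7 - \frac{1}{\sqrt{-6}}\right) + 298}{-519} = \left(\left(7 - - \frac{i \sqrt{6}}{6}\right) + 298\right) \left(- \frac{1}{519}\right) = \left(\left(7 + \frac{i \sqrt{6}}{6}\right) + 298\right) \left(- \frac{1}{519}\right) = \left(305 + \frac{i \sqrt{6}}{6}\right) \left(- \frac{1}{519}\right) = - \frac{305}{519} - \frac{i \sqrt{6}}{3114}$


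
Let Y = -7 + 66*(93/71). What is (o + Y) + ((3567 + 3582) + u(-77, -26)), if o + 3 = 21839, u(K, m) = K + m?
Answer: 2056263/71 ≈ 28961.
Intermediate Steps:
o = 21836 (o = -3 + 21839 = 21836)
Y = 5641/71 (Y = -7 + 66*(93*(1/71)) = -7 + 66*(93/71) = -7 + 6138/71 = 5641/71 ≈ 79.451)
(o + Y) + ((3567 + 3582) + u(-77, -26)) = (21836 + 5641/71) + ((3567 + 3582) + (-77 - 26)) = 1555997/71 + (7149 - 103) = 1555997/71 + 7046 = 2056263/71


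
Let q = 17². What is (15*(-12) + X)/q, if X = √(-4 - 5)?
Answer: -180/289 + 3*I/289 ≈ -0.62284 + 0.010381*I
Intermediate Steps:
q = 289
X = 3*I (X = √(-9) = 3*I ≈ 3.0*I)
(15*(-12) + X)/q = (15*(-12) + 3*I)/289 = (-180 + 3*I)*(1/289) = -180/289 + 3*I/289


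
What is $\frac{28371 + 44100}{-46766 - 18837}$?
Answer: $- \frac{4263}{3859} \approx -1.1047$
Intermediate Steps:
$\frac{28371 + 44100}{-46766 - 18837} = \frac{72471}{-65603} = 72471 \left(- \frac{1}{65603}\right) = - \frac{4263}{3859}$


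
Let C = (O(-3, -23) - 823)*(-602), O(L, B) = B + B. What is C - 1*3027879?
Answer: -2504741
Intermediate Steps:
O(L, B) = 2*B
C = 523138 (C = (2*(-23) - 823)*(-602) = (-46 - 823)*(-602) = -869*(-602) = 523138)
C - 1*3027879 = 523138 - 1*3027879 = 523138 - 3027879 = -2504741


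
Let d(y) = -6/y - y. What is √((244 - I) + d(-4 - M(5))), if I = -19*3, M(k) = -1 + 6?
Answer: 2*√699/3 ≈ 17.626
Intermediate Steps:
M(k) = 5
d(y) = -y - 6/y
I = -57
√((244 - I) + d(-4 - M(5))) = √((244 - 1*(-57)) + (-(-4 - 1*5) - 6/(-4 - 1*5))) = √((244 + 57) + (-(-4 - 5) - 6/(-4 - 5))) = √(301 + (-1*(-9) - 6/(-9))) = √(301 + (9 - 6*(-⅑))) = √(301 + (9 + ⅔)) = √(301 + 29/3) = √(932/3) = 2*√699/3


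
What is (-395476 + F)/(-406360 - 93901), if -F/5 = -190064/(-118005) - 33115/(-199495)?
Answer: 372410831413975/471073921794039 ≈ 0.79056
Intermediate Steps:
F = -8364910651/941656299 (F = -5*(-190064/(-118005) - 33115/(-199495)) = -5*(-190064*(-1/118005) - 33115*(-1/199495)) = -5*(190064/118005 + 6623/39899) = -5*8364910651/4708281495 = -8364910651/941656299 ≈ -8.8832)
(-395476 + F)/(-406360 - 93901) = (-395476 - 8364910651/941656299)/(-406360 - 93901) = -372410831413975/941656299/(-500261) = -372410831413975/941656299*(-1/500261) = 372410831413975/471073921794039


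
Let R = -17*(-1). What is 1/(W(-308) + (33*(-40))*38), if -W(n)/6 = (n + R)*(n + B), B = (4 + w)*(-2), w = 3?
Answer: -1/612372 ≈ -1.6330e-6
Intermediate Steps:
R = 17
B = -14 (B = (4 + 3)*(-2) = 7*(-2) = -14)
W(n) = -6*(-14 + n)*(17 + n) (W(n) = -6*(n + 17)*(n - 14) = -6*(17 + n)*(-14 + n) = -6*(-14 + n)*(17 + n))
1/(W(-308) + (33*(-40))*38) = 1/((1428 - 18*(-308) - 6*(-308)²) + (33*(-40))*38) = 1/((1428 + 5544 - 6*94864) - 1320*38) = 1/((1428 + 5544 - 569184) - 50160) = 1/(-562212 - 50160) = 1/(-612372) = -1/612372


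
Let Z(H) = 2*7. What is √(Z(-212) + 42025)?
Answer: 9*√519 ≈ 205.03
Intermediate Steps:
Z(H) = 14
√(Z(-212) + 42025) = √(14 + 42025) = √42039 = 9*√519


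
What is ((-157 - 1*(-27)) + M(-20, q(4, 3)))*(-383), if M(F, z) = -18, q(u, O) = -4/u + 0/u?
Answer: 56684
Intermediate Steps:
q(u, O) = -4/u (q(u, O) = -4/u + 0 = -4/u)
((-157 - 1*(-27)) + M(-20, q(4, 3)))*(-383) = ((-157 - 1*(-27)) - 18)*(-383) = ((-157 + 27) - 18)*(-383) = (-130 - 18)*(-383) = -148*(-383) = 56684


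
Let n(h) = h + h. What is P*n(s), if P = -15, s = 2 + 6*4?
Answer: -780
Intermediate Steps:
s = 26 (s = 2 + 24 = 26)
n(h) = 2*h
P*n(s) = -30*26 = -15*52 = -780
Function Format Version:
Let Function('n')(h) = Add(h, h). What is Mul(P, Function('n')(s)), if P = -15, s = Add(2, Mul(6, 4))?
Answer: -780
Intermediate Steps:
s = 26 (s = Add(2, 24) = 26)
Function('n')(h) = Mul(2, h)
Mul(P, Function('n')(s)) = Mul(-15, Mul(2, 26)) = Mul(-15, 52) = -780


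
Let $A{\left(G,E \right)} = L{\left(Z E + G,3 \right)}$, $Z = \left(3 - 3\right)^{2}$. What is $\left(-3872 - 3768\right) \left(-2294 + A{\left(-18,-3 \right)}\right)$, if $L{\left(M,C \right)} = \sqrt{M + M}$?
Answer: $17526160 - 45840 i \approx 1.7526 \cdot 10^{7} - 45840.0 i$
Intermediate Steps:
$Z = 0$ ($Z = \left(3 - 3\right)^{2} = 0^{2} = 0$)
$L{\left(M,C \right)} = \sqrt{2} \sqrt{M}$ ($L{\left(M,C \right)} = \sqrt{2 M} = \sqrt{2} \sqrt{M}$)
$A{\left(G,E \right)} = \sqrt{2} \sqrt{G}$ ($A{\left(G,E \right)} = \sqrt{2} \sqrt{0 E + G} = \sqrt{2} \sqrt{0 + G} = \sqrt{2} \sqrt{G}$)
$\left(-3872 - 3768\right) \left(-2294 + A{\left(-18,-3 \right)}\right) = \left(-3872 - 3768\right) \left(-2294 + \sqrt{2} \sqrt{-18}\right) = - 7640 \left(-2294 + \sqrt{2} \cdot 3 i \sqrt{2}\right) = - 7640 \left(-2294 + 6 i\right) = 17526160 - 45840 i$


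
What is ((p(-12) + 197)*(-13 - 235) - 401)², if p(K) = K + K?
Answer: 1875323025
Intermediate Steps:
p(K) = 2*K
((p(-12) + 197)*(-13 - 235) - 401)² = ((2*(-12) + 197)*(-13 - 235) - 401)² = ((-24 + 197)*(-248) - 401)² = (173*(-248) - 401)² = (-42904 - 401)² = (-43305)² = 1875323025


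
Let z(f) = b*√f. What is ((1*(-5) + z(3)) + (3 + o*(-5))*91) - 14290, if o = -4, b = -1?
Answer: -12202 - √3 ≈ -12204.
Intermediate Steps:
z(f) = -√f
((1*(-5) + z(3)) + (3 + o*(-5))*91) - 14290 = ((1*(-5) - √3) + (3 - 4*(-5))*91) - 14290 = ((-5 - √3) + (3 + 20)*91) - 14290 = ((-5 - √3) + 23*91) - 14290 = ((-5 - √3) + 2093) - 14290 = (2088 - √3) - 14290 = -12202 - √3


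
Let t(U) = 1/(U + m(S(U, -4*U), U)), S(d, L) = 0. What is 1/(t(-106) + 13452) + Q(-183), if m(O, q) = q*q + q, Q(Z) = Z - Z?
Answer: 11024/148294849 ≈ 7.4338e-5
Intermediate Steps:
Q(Z) = 0
m(O, q) = q + q² (m(O, q) = q² + q = q + q²)
t(U) = 1/(U + U*(1 + U))
1/(t(-106) + 13452) + Q(-183) = 1/(1/((-106)*(2 - 106)) + 13452) + 0 = 1/(-1/106/(-104) + 13452) + 0 = 1/(-1/106*(-1/104) + 13452) + 0 = 1/(1/11024 + 13452) + 0 = 1/(148294849/11024) + 0 = 11024/148294849 + 0 = 11024/148294849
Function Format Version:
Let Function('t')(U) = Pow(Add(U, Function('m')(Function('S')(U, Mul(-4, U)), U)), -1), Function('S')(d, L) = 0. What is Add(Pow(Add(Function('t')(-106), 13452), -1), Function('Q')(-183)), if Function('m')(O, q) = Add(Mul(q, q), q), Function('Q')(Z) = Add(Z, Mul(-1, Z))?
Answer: Rational(11024, 148294849) ≈ 7.4338e-5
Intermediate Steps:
Function('Q')(Z) = 0
Function('m')(O, q) = Add(q, Pow(q, 2)) (Function('m')(O, q) = Add(Pow(q, 2), q) = Add(q, Pow(q, 2)))
Function('t')(U) = Pow(Add(U, Mul(U, Add(1, U))), -1)
Add(Pow(Add(Function('t')(-106), 13452), -1), Function('Q')(-183)) = Add(Pow(Add(Mul(Pow(-106, -1), Pow(Add(2, -106), -1)), 13452), -1), 0) = Add(Pow(Add(Mul(Rational(-1, 106), Pow(-104, -1)), 13452), -1), 0) = Add(Pow(Add(Mul(Rational(-1, 106), Rational(-1, 104)), 13452), -1), 0) = Add(Pow(Add(Rational(1, 11024), 13452), -1), 0) = Add(Pow(Rational(148294849, 11024), -1), 0) = Add(Rational(11024, 148294849), 0) = Rational(11024, 148294849)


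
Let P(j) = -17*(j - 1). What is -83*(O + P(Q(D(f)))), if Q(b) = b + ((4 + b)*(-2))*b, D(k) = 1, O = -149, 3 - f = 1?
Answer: -1743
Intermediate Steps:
f = 2 (f = 3 - 1*1 = 3 - 1 = 2)
Q(b) = b + b*(-8 - 2*b) (Q(b) = b + (-8 - 2*b)*b = b + b*(-8 - 2*b))
P(j) = 17 - 17*j (P(j) = -17*(-1 + j) = 17 - 17*j)
-83*(O + P(Q(D(f)))) = -83*(-149 + (17 - (-17)*(7 + 2*1))) = -83*(-149 + (17 - (-17)*(7 + 2))) = -83*(-149 + (17 - (-17)*9)) = -83*(-149 + (17 - 17*(-9))) = -83*(-149 + (17 + 153)) = -83*(-149 + 170) = -83*21 = -1743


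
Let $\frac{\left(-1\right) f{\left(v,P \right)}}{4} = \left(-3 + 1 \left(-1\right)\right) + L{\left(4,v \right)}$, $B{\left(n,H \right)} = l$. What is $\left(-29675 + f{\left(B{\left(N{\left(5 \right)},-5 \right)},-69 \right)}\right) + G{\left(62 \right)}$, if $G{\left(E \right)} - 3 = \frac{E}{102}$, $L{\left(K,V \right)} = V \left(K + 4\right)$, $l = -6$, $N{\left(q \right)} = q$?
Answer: $- \frac{1502633}{51} \approx -29463.0$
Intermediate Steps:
$B{\left(n,H \right)} = -6$
$L{\left(K,V \right)} = V \left(4 + K\right)$
$G{\left(E \right)} = 3 + \frac{E}{102}$
$f{\left(v,P \right)} = 16 - 32 v$ ($f{\left(v,P \right)} = - 4 \left(\left(-3 + 1 \left(-1\right)\right) + v \left(4 + 4\right)\right) = - 4 \left(\left(-3 - 1\right) + v 8\right) = - 4 \left(-4 + 8 v\right) = 16 - 32 v$)
$\left(-29675 + f{\left(B{\left(N{\left(5 \right)},-5 \right)},-69 \right)}\right) + G{\left(62 \right)} = \left(-29675 + \left(16 - -192\right)\right) + \left(3 + \frac{1}{102} \cdot 62\right) = \left(-29675 + \left(16 + 192\right)\right) + \left(3 + \frac{31}{51}\right) = \left(-29675 + 208\right) + \frac{184}{51} = -29467 + \frac{184}{51} = - \frac{1502633}{51}$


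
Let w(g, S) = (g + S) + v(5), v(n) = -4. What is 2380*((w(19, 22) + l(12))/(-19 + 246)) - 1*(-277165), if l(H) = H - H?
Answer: 63004515/227 ≈ 2.7755e+5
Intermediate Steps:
w(g, S) = -4 + S + g (w(g, S) = (g + S) - 4 = (S + g) - 4 = -4 + S + g)
l(H) = 0
2380*((w(19, 22) + l(12))/(-19 + 246)) - 1*(-277165) = 2380*(((-4 + 22 + 19) + 0)/(-19 + 246)) - 1*(-277165) = 2380*((37 + 0)/227) + 277165 = 2380*(37*(1/227)) + 277165 = 2380*(37/227) + 277165 = 88060/227 + 277165 = 63004515/227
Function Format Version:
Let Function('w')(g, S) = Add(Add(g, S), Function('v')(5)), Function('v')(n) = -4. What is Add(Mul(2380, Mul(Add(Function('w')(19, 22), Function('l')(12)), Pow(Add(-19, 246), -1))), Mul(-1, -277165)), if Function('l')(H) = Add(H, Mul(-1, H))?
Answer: Rational(63004515, 227) ≈ 2.7755e+5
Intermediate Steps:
Function('w')(g, S) = Add(-4, S, g) (Function('w')(g, S) = Add(Add(g, S), -4) = Add(Add(S, g), -4) = Add(-4, S, g))
Function('l')(H) = 0
Add(Mul(2380, Mul(Add(Function('w')(19, 22), Function('l')(12)), Pow(Add(-19, 246), -1))), Mul(-1, -277165)) = Add(Mul(2380, Mul(Add(Add(-4, 22, 19), 0), Pow(Add(-19, 246), -1))), Mul(-1, -277165)) = Add(Mul(2380, Mul(Add(37, 0), Pow(227, -1))), 277165) = Add(Mul(2380, Mul(37, Rational(1, 227))), 277165) = Add(Mul(2380, Rational(37, 227)), 277165) = Add(Rational(88060, 227), 277165) = Rational(63004515, 227)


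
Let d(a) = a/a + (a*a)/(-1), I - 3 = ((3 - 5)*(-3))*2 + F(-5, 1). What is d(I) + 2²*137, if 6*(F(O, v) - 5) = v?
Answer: 5123/36 ≈ 142.31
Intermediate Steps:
F(O, v) = 5 + v/6
I = 121/6 (I = 3 + (((3 - 5)*(-3))*2 + (5 + (⅙)*1)) = 3 + (-2*(-3)*2 + (5 + ⅙)) = 3 + (6*2 + 31/6) = 3 + (12 + 31/6) = 3 + 103/6 = 121/6 ≈ 20.167)
d(a) = 1 - a² (d(a) = 1 + a²*(-1) = 1 - a²)
d(I) + 2²*137 = (1 - (121/6)²) + 2²*137 = (1 - 1*14641/36) + 4*137 = (1 - 14641/36) + 548 = -14605/36 + 548 = 5123/36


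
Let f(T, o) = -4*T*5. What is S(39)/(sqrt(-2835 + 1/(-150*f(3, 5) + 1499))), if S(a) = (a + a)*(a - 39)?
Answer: 0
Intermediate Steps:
f(T, o) = -20*T
S(a) = 2*a*(-39 + a) (S(a) = (2*a)*(-39 + a) = 2*a*(-39 + a))
S(39)/(sqrt(-2835 + 1/(-150*f(3, 5) + 1499))) = (2*39*(-39 + 39))/(sqrt(-2835 + 1/(-(-3000)*3 + 1499))) = (2*39*0)/(sqrt(-2835 + 1/(-150*(-60) + 1499))) = 0/(sqrt(-2835 + 1/(9000 + 1499))) = 0/(sqrt(-2835 + 1/10499)) = 0/(sqrt(-29764664/10499)) = 0/((2*I*sqrt(78124801834)/10499)) = 0*(-I*sqrt(78124801834)/14882332) = 0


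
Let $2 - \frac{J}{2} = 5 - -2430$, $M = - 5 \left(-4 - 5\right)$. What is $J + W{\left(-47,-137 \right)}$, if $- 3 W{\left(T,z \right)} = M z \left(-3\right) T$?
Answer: $284889$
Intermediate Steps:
$M = 45$ ($M = \left(-5\right) \left(-9\right) = 45$)
$J = -4866$ ($J = 4 - 2 \left(5 - -2430\right) = 4 - 2 \left(5 + 2430\right) = 4 - 4870 = -4866$)
$W{\left(T,z \right)} = 45 T z$ ($W{\left(T,z \right)} = - \frac{45 z \left(-3\right) T}{3} = - \frac{45 - 3 z T}{3} = - \frac{45 \left(- 3 T z\right)}{3} = - \frac{\left(-135\right) T z}{3} = 45 T z$)
$J + W{\left(-47,-137 \right)} = -4866 + 45 \left(-47\right) \left(-137\right) = -4866 + 289755 = 284889$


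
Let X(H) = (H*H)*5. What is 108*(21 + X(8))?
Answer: 36828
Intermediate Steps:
X(H) = 5*H² (X(H) = H²*5 = 5*H²)
108*(21 + X(8)) = 108*(21 + 5*8²) = 108*(21 + 5*64) = 108*(21 + 320) = 108*341 = 36828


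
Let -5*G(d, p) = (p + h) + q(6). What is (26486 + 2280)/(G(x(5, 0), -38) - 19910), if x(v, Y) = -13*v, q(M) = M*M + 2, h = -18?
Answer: -71915/49766 ≈ -1.4451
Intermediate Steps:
q(M) = 2 + M**2 (q(M) = M**2 + 2 = 2 + M**2)
G(d, p) = -4 - p/5 (G(d, p) = -((p - 18) + (2 + 6**2))/5 = -((-18 + p) + (2 + 36))/5 = -((-18 + p) + 38)/5 = -(20 + p)/5 = -4 - p/5)
(26486 + 2280)/(G(x(5, 0), -38) - 19910) = (26486 + 2280)/((-4 - 1/5*(-38)) - 19910) = 28766/((-4 + 38/5) - 19910) = 28766/(18/5 - 19910) = 28766/(-99532/5) = 28766*(-5/99532) = -71915/49766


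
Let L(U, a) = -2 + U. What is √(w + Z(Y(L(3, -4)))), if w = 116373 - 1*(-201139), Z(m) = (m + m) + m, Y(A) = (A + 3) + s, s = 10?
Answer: √317554 ≈ 563.52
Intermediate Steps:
Y(A) = 13 + A (Y(A) = (A + 3) + 10 = (3 + A) + 10 = 13 + A)
Z(m) = 3*m (Z(m) = 2*m + m = 3*m)
w = 317512 (w = 116373 + 201139 = 317512)
√(w + Z(Y(L(3, -4)))) = √(317512 + 3*(13 + (-2 + 3))) = √(317512 + 3*(13 + 1)) = √(317512 + 3*14) = √(317512 + 42) = √317554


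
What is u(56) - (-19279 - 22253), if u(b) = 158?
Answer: 41690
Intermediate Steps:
u(56) - (-19279 - 22253) = 158 - (-19279 - 22253) = 158 - 1*(-41532) = 158 + 41532 = 41690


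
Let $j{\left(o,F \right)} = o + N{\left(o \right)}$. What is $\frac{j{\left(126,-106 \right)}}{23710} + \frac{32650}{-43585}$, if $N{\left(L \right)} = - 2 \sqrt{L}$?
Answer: $- \frac{76863979}{103340035} - \frac{3 \sqrt{14}}{11855} \approx -0.74474$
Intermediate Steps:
$j{\left(o,F \right)} = o - 2 \sqrt{o}$
$\frac{j{\left(126,-106 \right)}}{23710} + \frac{32650}{-43585} = \frac{126 - 2 \sqrt{126}}{23710} + \frac{32650}{-43585} = \left(126 - 2 \cdot 3 \sqrt{14}\right) \frac{1}{23710} + 32650 \left(- \frac{1}{43585}\right) = \left(126 - 6 \sqrt{14}\right) \frac{1}{23710} - \frac{6530}{8717} = \left(\frac{63}{11855} - \frac{3 \sqrt{14}}{11855}\right) - \frac{6530}{8717} = - \frac{76863979}{103340035} - \frac{3 \sqrt{14}}{11855}$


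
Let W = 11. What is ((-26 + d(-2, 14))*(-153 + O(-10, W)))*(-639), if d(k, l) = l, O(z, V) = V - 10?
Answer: -1165536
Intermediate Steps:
O(z, V) = -10 + V
((-26 + d(-2, 14))*(-153 + O(-10, W)))*(-639) = ((-26 + 14)*(-153 + (-10 + 11)))*(-639) = -12*(-153 + 1)*(-639) = -12*(-152)*(-639) = 1824*(-639) = -1165536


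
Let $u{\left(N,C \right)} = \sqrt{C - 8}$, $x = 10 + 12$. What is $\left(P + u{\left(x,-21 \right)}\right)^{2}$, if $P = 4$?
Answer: $\left(4 + i \sqrt{29}\right)^{2} \approx -13.0 + 43.081 i$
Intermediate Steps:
$x = 22$
$u{\left(N,C \right)} = \sqrt{-8 + C}$
$\left(P + u{\left(x,-21 \right)}\right)^{2} = \left(4 + \sqrt{-8 - 21}\right)^{2} = \left(4 + \sqrt{-29}\right)^{2} = \left(4 + i \sqrt{29}\right)^{2}$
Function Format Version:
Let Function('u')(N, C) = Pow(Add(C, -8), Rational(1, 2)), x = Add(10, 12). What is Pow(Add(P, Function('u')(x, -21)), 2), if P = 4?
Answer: Pow(Add(4, Mul(I, Pow(29, Rational(1, 2)))), 2) ≈ Add(-13.000, Mul(43.081, I))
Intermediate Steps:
x = 22
Function('u')(N, C) = Pow(Add(-8, C), Rational(1, 2))
Pow(Add(P, Function('u')(x, -21)), 2) = Pow(Add(4, Pow(Add(-8, -21), Rational(1, 2))), 2) = Pow(Add(4, Pow(-29, Rational(1, 2))), 2) = Pow(Add(4, Mul(I, Pow(29, Rational(1, 2)))), 2)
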